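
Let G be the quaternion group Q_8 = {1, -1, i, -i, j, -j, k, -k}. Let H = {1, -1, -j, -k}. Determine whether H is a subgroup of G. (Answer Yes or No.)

-k ∈ H but its inverse k ∉ H, so H is not a subgroup.

No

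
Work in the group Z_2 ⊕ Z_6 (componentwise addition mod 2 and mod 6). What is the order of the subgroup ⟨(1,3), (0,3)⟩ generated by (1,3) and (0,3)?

4

|⟨(1,3)⟩| = 2 and |⟨(0,3)⟩| = 2, so |H| is a multiple of lcm(2, 2) = 2 and divides |G| = 12.
Closing under the operation: H = {(0,0), (0,3), (1,0), (1,3)}, so |H| = 4.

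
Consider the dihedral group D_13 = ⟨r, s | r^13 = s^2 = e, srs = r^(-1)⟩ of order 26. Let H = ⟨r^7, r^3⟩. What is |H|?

13

|⟨r^7⟩| = 13 and |⟨r^3⟩| = 13, so |H| is a multiple of lcm(13, 13) = 13 and divides |G| = 26.
Closing under the operation: H = {e, r, r^2, r^3, r^4, r^5, r^6, r^7, r^8, r^9, r^10, r^11, r^12}, so |H| = 13.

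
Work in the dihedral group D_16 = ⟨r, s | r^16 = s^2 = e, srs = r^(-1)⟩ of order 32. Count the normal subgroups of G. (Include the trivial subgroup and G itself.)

8

G has 36 subgroups. Checking conjugation-invariance by order — order 1: 1/1 normal; order 2: 1/17 normal; order 4: 1/9 normal; order 8: 1/5 normal; order 16: 3/3 normal; order 32: 1/1 normal.
Total normal subgroups: 8.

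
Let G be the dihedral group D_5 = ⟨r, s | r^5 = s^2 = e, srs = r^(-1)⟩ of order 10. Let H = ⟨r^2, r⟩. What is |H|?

|⟨r^2⟩| = 5 and |⟨r⟩| = 5, so |H| is a multiple of lcm(5, 5) = 5 and divides |G| = 10.
Closing under the operation: H = {e, r, r^2, r^3, r^4}, so |H| = 5.

5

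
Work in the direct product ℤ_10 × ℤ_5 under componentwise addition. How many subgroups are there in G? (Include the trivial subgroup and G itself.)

|G| = 50, so by Lagrange every subgroup order divides 50. Divisors: 1, 2, 5, 10, 25, 50.
Subgroups by order — order 1: 1; order 2: 1; order 5: 6; order 10: 6; order 25: 1; order 50: 1.
Total: 1 + 1 + 6 + 6 + 1 + 1 = 16.

16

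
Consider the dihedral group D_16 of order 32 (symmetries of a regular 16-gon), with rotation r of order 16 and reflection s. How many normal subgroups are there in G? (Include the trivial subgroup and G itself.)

8

G has 36 subgroups. Checking conjugation-invariance by order — order 1: 1/1 normal; order 2: 1/17 normal; order 4: 1/9 normal; order 8: 1/5 normal; order 16: 3/3 normal; order 32: 1/1 normal.
Total normal subgroups: 8.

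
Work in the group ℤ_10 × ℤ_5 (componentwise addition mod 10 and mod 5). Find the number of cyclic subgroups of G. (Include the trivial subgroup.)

14

Group the elements of G by the cyclic subgroup they generate; each cyclic subgroup of order d accounts for φ(d) elements.
Cyclic subgroups by order — order 1: 1; order 2: 1; order 5: 6; order 10: 6.
Total: 14.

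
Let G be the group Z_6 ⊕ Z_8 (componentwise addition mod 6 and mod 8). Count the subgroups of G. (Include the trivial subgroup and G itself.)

22

|G| = 48, so by Lagrange every subgroup order divides 48. Divisors: 1, 2, 3, 4, 6, 8, 12, 16, 24, 48.
Subgroups by order — order 1: 1; order 2: 3; order 3: 1; order 4: 3; order 6: 3; order 8: 3; order 12: 3; order 16: 1; order 24: 3; order 48: 1.
Total: 1 + 3 + 1 + 3 + 3 + 3 + 3 + 1 + 3 + 1 = 22.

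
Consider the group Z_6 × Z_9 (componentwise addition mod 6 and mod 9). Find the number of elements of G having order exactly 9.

18

An element (a,b) has order lcm(ord(a), ord(b)); count pairs with lcm equal to 9.
Enumerating gives 18 such elements.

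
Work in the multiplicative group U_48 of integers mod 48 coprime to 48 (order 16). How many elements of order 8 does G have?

No element of G has order 8 (even though 8 | 16).

0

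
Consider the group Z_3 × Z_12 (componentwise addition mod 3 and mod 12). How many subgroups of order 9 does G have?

1

|G| = 36 and 9 | 36, so subgroups of order 9 are possible by Lagrange.
The subgroups of order 9 are: {(0,0), (0,4), (0,8), (1,0), (1,4), (1,8), (2,0), (2,4), (2,8)}.
So G has 1 subgroup of order 9.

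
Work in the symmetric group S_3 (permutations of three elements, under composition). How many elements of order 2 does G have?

The elements of order 2 are: (2 3), (1 2), (1 3).
That's 3.

3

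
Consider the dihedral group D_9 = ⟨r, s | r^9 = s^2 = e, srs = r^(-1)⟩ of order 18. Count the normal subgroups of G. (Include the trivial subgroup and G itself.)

G has 16 subgroups. Checking conjugation-invariance by order — order 1: 1/1 normal; order 2: 0/9 normal; order 3: 1/1 normal; order 6: 0/3 normal; order 9: 1/1 normal; order 18: 1/1 normal.
Total normal subgroups: 4.

4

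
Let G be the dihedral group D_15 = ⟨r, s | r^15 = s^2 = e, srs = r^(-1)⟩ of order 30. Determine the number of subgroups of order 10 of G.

|G| = 30 and 10 | 30, so subgroups of order 10 are possible by Lagrange.
The subgroups of order 10 are: {e, r^3, r^6, r^9, r^12, rs, r^4s, r^7s, r^10s, r^13s}; {e, r^3, r^6, r^9, r^12, r^2s, r^5s, r^8s, r^11s, r^14s}; {e, r^3, r^6, r^9, r^12, s, r^3s, r^6s, r^9s, r^12s}.
So G has 3 subgroups of order 10.

3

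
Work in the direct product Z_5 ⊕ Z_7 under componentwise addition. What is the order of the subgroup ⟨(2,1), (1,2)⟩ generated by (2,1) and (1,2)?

|⟨(2,1)⟩| = 35 and |⟨(1,2)⟩| = 35, so |H| is a multiple of lcm(35, 35) = 35 and divides |G| = 35.
Closing {(2,1), (1,2)} under the group operation gives all of G, so |H| = 35.

35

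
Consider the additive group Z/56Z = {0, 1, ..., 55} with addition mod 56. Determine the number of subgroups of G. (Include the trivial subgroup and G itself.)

Subgroups of the cyclic group Z/56Z correspond bijectively to divisors of 56.
Divisors of 56: 1, 2, 4, 7, 8, 14, 28, 56.
So Z/56Z has 8 subgroups.

8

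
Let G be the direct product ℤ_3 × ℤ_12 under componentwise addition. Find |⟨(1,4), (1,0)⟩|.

|⟨(1,4)⟩| = 3 and |⟨(1,0)⟩| = 3, so |H| is a multiple of lcm(3, 3) = 3 and divides |G| = 36.
Closing under the operation: H = {(0,0), (0,4), (0,8), (1,0), (1,4), (1,8), (2,0), (2,4), (2,8)}, so |H| = 9.

9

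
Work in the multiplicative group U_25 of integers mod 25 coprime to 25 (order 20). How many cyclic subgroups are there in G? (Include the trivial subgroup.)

A cyclic subgroup of order d is generated by each of its φ(d) elements of order d, so the cyclic subgroups of order d number (#elements of order d)/φ(d).
Cyclic subgroups by order — order 1: 1; order 2: 1; order 4: 1; order 5: 1; order 10: 1; order 20: 1.
Total: 6.

6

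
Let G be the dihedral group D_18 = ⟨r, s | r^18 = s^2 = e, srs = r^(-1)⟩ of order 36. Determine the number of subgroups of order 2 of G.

|G| = 36 and 2 | 36, so subgroups of order 2 are possible by Lagrange.
The subgroups of order 2 are: {e, r^10s}; {e, r^11s}; {e, r^12s}; {e, r^13s}; … (19 in all).
So G has 19 subgroups of order 2.

19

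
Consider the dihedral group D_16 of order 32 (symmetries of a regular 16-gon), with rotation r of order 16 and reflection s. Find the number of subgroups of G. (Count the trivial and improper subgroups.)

|G| = 32, so by Lagrange every subgroup order divides 32. Divisors: 1, 2, 4, 8, 16, 32.
Subgroups by order — order 1: 1; order 2: 17; order 4: 9; order 8: 5; order 16: 3; order 32: 1.
Total: 1 + 17 + 9 + 5 + 3 + 1 = 36.

36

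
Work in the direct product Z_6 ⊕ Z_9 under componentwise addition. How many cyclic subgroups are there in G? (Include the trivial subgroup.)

16

Group the elements of G by the cyclic subgroup they generate; each cyclic subgroup of order d accounts for φ(d) elements.
Cyclic subgroups by order — order 1: 1; order 2: 1; order 3: 4; order 6: 4; order 9: 3; order 18: 3.
Total: 16.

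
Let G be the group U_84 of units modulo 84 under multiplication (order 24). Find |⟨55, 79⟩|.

12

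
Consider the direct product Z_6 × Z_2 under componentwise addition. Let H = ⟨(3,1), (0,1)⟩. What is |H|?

4

|⟨(3,1)⟩| = 2 and |⟨(0,1)⟩| = 2, so |H| is a multiple of lcm(2, 2) = 2 and divides |G| = 12.
Closing under the operation: H = {(0,0), (0,1), (3,0), (3,1)}, so |H| = 4.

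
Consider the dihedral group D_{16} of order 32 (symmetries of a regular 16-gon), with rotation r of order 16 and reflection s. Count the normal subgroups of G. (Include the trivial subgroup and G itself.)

8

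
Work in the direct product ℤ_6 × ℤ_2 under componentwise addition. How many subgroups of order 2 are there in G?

3

|G| = 12 and 2 | 12, so subgroups of order 2 are possible by Lagrange.
The subgroups of order 2 are: {(0,0), (0,1)}; {(0,0), (3,0)}; {(0,0), (3,1)}.
So G has 3 subgroups of order 2.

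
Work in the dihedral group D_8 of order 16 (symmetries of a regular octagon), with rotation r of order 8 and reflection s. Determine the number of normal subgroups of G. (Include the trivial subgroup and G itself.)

7

G has 19 subgroups. Checking conjugation-invariance by order — order 1: 1/1 normal; order 2: 1/9 normal; order 4: 1/5 normal; order 8: 3/3 normal; order 16: 1/1 normal.
Total normal subgroups: 7.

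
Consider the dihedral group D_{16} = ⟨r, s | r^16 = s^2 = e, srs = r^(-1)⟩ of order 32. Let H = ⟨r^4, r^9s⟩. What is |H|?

8

|⟨r^4⟩| = 4 and |⟨r^9s⟩| = 2, so |H| is a multiple of lcm(4, 2) = 4 and divides |G| = 32.
Closing under the operation: H = {e, r^4, r^8, r^12, rs, r^5s, r^9s, r^13s}, so |H| = 8.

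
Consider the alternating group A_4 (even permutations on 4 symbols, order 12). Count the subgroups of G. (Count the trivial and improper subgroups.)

|G| = 12, so by Lagrange every subgroup order divides 12. Divisors: 1, 2, 3, 4, 6, 12.
Subgroups by order — order 1: 1; order 2: 3; order 3: 4; order 4: 1; order 6: 0; order 12: 1.
Total: 1 + 3 + 4 + 1 + 0 + 1 = 10.

10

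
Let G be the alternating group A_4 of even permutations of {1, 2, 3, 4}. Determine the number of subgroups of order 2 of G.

|G| = 12 and 2 | 12, so subgroups of order 2 are possible by Lagrange.
The subgroups of order 2 are: {e, (1 2)(3 4)}; {e, (1 3)(2 4)}; {e, (1 4)(2 3)}.
So G has 3 subgroups of order 2.

3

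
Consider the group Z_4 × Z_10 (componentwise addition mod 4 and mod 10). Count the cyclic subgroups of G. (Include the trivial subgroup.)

12

Each element a generates a cyclic subgroup ⟨a⟩; distinct elements may generate the same one (a cyclic group of order d has φ(d) generators).
Cyclic subgroups by order — order 1: 1; order 2: 3; order 4: 2; order 5: 1; order 10: 3; order 20: 2.
Total: 12.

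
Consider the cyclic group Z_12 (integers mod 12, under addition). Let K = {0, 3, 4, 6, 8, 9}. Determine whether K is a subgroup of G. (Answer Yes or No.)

No

Closure fails: 3 + 4 = 7 ∉ K. So K is not a subgroup.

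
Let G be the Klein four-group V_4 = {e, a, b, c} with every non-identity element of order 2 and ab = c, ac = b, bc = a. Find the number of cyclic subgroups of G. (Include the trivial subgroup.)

4

A cyclic subgroup of order d is generated by each of its φ(d) elements of order d, so the cyclic subgroups of order d number (#elements of order d)/φ(d).
Cyclic subgroups by order — order 1: 1; order 2: 3.
Total: 4.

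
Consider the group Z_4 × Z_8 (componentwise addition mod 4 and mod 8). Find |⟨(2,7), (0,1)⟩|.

16

|⟨(2,7)⟩| = 8 and |⟨(0,1)⟩| = 8, so |H| is a multiple of lcm(8, 8) = 8 and divides |G| = 32.
Closing under the operation: H = {(0,0), (0,1), (0,2), (0,3), (0,4), (0,5), (0,6), (0,7), (2,0), (2,1), (2,2), (2,3), (2,4), (2,5), (2,6), (2,7)}, so |H| = 16.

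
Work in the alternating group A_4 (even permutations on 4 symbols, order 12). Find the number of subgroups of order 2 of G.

|G| = 12 and 2 | 12, so subgroups of order 2 are possible by Lagrange.
The subgroups of order 2 are: {e, (1 2)(3 4)}; {e, (1 3)(2 4)}; {e, (1 4)(2 3)}.
So G has 3 subgroups of order 2.

3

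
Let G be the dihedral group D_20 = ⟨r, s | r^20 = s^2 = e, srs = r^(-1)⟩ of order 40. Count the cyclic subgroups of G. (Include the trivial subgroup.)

Group the elements of G by the cyclic subgroup they generate; each cyclic subgroup of order d accounts for φ(d) elements.
Cyclic subgroups by order — order 1: 1; order 2: 21; order 4: 1; order 5: 1; order 10: 1; order 20: 1.
Total: 26.

26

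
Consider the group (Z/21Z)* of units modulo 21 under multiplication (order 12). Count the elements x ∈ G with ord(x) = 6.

6

The elements of order 6 are: 2, 5, 10, 11, 17, 19.
That's 6.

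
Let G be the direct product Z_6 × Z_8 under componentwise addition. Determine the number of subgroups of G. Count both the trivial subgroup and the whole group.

|G| = 48, so by Lagrange every subgroup order divides 48. Divisors: 1, 2, 3, 4, 6, 8, 12, 16, 24, 48.
Subgroups by order — order 1: 1; order 2: 3; order 3: 1; order 4: 3; order 6: 3; order 8: 3; order 12: 3; order 16: 1; order 24: 3; order 48: 1.
Total: 1 + 3 + 1 + 3 + 3 + 3 + 3 + 1 + 3 + 1 = 22.

22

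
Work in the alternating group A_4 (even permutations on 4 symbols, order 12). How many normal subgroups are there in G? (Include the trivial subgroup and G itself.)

G has 10 subgroups. Checking conjugation-invariance by order — order 1: 1/1 normal; order 2: 0/3 normal; order 3: 0/4 normal; order 4: 1/1 normal; order 12: 1/1 normal.
Total normal subgroups: 3.

3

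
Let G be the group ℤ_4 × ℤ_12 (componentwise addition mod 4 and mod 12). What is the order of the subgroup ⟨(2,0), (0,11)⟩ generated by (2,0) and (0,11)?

24

|⟨(2,0)⟩| = 2 and |⟨(0,11)⟩| = 12, so |H| is a multiple of lcm(2, 12) = 12 and divides |G| = 48.
Closing under the operation: H = {(0,0), (0,1), (0,2), (0,3), (0,4), (0,5), (0,6), (0,7), (0,8), (0,9), (0,10), (0,11), (2,0), (2,1), (2,2), (2,3), (2,4), (2,5), (2,6), (2,7), (2,8), (2,9), (2,10), (2,11)}, so |H| = 24.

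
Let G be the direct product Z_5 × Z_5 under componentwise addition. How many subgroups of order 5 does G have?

6

|G| = 25 and 5 | 25, so subgroups of order 5 are possible by Lagrange.
The subgroups of order 5 are: {(0,0), (0,1), (0,2), (0,3), (0,4)}; {(0,0), (1,0), (2,0), (3,0), (4,0)}; {(0,0), (1,1), (2,2), (3,3), (4,4)}; {(0,0), (1,2), (2,4), (3,1), (4,3)}; … (6 in all).
So G has 6 subgroups of order 5.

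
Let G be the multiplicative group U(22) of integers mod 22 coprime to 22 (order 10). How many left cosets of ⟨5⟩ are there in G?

2

|⟨5⟩| = 5 and |G| = 10.
By Lagrange, [G : H] = |G|/|H| = 10/5 = 2.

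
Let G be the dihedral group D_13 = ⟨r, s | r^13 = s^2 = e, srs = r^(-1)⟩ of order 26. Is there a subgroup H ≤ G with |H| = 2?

Yes

2 | 26. A subgroup of order 2 is {e, r^10s}.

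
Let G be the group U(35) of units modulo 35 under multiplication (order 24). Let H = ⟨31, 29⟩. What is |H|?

|⟨31⟩| = 6 and |⟨29⟩| = 2, so |H| is a multiple of lcm(6, 2) = 6 and divides |G| = 24.
Closing under the operation: H = {1, 4, 6, 9, 11, 16, 19, 24, 26, 29, 31, 34}, so |H| = 12.

12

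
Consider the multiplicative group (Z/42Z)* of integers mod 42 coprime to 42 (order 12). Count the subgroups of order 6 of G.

3

|G| = 12 and 6 | 12, so subgroups of order 6 are possible by Lagrange.
The subgroups of order 6 are: {1, 11, 23, 25, 29, 37}; {1, 13, 19, 25, 31, 37}; {1, 5, 17, 25, 37, 41}.
So G has 3 subgroups of order 6.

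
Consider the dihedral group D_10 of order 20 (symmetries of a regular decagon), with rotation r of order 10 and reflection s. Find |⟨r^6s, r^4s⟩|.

|⟨r^6s⟩| = 2 and |⟨r^4s⟩| = 2, so |H| is a multiple of lcm(2, 2) = 2 and divides |G| = 20.
Closing under the operation: H = {e, r^2, r^4, r^6, r^8, s, r^2s, r^4s, r^6s, r^8s}, so |H| = 10.

10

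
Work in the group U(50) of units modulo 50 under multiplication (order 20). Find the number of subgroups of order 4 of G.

1

|G| = 20 and 4 | 20, so subgroups of order 4 are possible by Lagrange.
The subgroups of order 4 are: {1, 7, 43, 49}.
So G has 1 subgroup of order 4.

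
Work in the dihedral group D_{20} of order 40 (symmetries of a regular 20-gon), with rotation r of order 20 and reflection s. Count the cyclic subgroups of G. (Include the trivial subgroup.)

Each element a generates a cyclic subgroup ⟨a⟩; distinct elements may generate the same one (a cyclic group of order d has φ(d) generators).
Cyclic subgroups by order — order 1: 1; order 2: 21; order 4: 1; order 5: 1; order 10: 1; order 20: 1.
Total: 26.

26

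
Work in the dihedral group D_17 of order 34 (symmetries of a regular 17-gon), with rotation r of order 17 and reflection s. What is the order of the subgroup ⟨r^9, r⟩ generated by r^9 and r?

|⟨r^9⟩| = 17 and |⟨r⟩| = 17, so |H| is a multiple of lcm(17, 17) = 17 and divides |G| = 34.
Closing under the operation: H = {e, r, r^2, r^3, r^4, r^5, r^6, r^7, r^8, r^9, r^10, r^11, r^12, r^13, r^14, r^15, r^16}, so |H| = 17.

17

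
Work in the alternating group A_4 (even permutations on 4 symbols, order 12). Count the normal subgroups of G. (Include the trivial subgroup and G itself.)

G has 10 subgroups. Checking conjugation-invariance by order — order 1: 1/1 normal; order 2: 0/3 normal; order 3: 0/4 normal; order 4: 1/1 normal; order 12: 1/1 normal.
Total normal subgroups: 3.

3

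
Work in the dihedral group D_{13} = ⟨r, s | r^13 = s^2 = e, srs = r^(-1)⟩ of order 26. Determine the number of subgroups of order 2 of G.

|G| = 26 and 2 | 26, so subgroups of order 2 are possible by Lagrange.
The subgroups of order 2 are: {e, r^10s}; {e, r^11s}; {e, r^12s}; {e, r^2s}; … (13 in all).
So G has 13 subgroups of order 2.

13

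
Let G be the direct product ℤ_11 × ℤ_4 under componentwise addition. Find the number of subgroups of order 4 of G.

1

|G| = 44 and 4 | 44, so subgroups of order 4 are possible by Lagrange.
The subgroups of order 4 are: {(0,0), (0,1), (0,2), (0,3)}.
So G has 1 subgroup of order 4.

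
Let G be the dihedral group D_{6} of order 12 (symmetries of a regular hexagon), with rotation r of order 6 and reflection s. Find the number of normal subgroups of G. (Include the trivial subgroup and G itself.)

7

G has 16 subgroups. Checking conjugation-invariance by order — order 1: 1/1 normal; order 2: 1/7 normal; order 3: 1/1 normal; order 4: 0/3 normal; order 6: 3/3 normal; order 12: 1/1 normal.
Total normal subgroups: 7.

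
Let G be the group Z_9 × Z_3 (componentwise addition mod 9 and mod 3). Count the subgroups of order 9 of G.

|G| = 27 and 9 | 27, so subgroups of order 9 are possible by Lagrange.
The subgroups of order 9 are: {(0,0), (0,1), (0,2), (3,0), (3,1), (3,2), (6,0), (6,1), (6,2)}; {(0,0), (1,0), (2,0), (3,0), (4,0), (5,0), (6,0), (7,0), (8,0)}; {(0,0), (1,1), (2,2), (3,0), (4,1), (5,2), (6,0), (7,1), (8,2)}; {(0,0), (1,2), (2,1), (3,0), (4,2), (5,1), (6,0), (7,2), (8,1)}.
So G has 4 subgroups of order 9.

4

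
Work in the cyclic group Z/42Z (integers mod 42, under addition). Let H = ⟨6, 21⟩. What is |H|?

14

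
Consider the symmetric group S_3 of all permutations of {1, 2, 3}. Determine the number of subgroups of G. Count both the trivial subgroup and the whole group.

|G| = 6, so by Lagrange every subgroup order divides 6. Divisors: 1, 2, 3, 6.
Subgroups by order — order 1: 1; order 2: 3; order 3: 1; order 6: 1.
Total: 1 + 3 + 1 + 1 = 6.

6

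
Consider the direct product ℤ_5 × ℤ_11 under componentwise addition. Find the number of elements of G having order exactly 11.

10

An element (a,b) has order lcm(ord(a), ord(b)); count pairs with lcm equal to 11.
Enumerating gives 10 such elements.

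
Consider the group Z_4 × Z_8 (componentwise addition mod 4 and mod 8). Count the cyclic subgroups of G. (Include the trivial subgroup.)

Group the elements of G by the cyclic subgroup they generate; each cyclic subgroup of order d accounts for φ(d) elements.
Cyclic subgroups by order — order 1: 1; order 2: 3; order 4: 6; order 8: 4.
Total: 14.

14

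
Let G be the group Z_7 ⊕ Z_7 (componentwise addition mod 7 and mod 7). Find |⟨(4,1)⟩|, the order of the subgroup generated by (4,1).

The order of (4,1) in Z_7 × Z_7 is lcm(ord(4) in Z_7, ord(1) in Z_7).
ord(4) = 7 and ord(1) = 7, so |⟨(4,1)⟩| = lcm(7, 7) = 7.

7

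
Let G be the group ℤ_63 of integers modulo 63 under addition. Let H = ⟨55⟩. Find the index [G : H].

1

|⟨55⟩| = 63 and |G| = 63.
By Lagrange, [G : H] = |G|/|H| = 63/63 = 1.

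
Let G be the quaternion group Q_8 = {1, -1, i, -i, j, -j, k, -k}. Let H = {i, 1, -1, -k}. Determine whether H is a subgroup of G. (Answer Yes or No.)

No

-k ∈ H but its inverse k ∉ H, so H is not a subgroup.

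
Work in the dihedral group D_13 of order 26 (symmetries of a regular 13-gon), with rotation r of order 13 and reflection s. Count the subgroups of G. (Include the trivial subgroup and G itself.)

16

|G| = 26, so by Lagrange every subgroup order divides 26. Divisors: 1, 2, 13, 26.
Subgroups by order — order 1: 1; order 2: 13; order 13: 1; order 26: 1.
Total: 1 + 13 + 1 + 1 = 16.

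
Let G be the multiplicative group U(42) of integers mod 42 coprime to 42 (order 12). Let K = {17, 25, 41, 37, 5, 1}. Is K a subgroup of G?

Yes

|K| = 6 divides |G| = 12, consistent with Lagrange.
K contains the identity, every element's inverse is in K, and K is closed under ·: it is a subgroup.
In fact K = ⟨17⟩.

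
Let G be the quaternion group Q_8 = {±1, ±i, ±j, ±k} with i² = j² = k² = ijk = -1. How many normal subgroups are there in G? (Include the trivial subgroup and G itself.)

6

G has 6 subgroups. Checking conjugation-invariance by order — order 1: 1/1 normal; order 2: 1/1 normal; order 4: 3/3 normal; order 8: 1/1 normal.
Total normal subgroups: 6.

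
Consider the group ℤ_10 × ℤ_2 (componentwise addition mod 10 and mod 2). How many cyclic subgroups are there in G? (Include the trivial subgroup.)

8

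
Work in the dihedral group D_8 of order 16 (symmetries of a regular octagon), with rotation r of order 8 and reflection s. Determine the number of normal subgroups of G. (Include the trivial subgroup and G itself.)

7

G has 19 subgroups. Checking conjugation-invariance by order — order 1: 1/1 normal; order 2: 1/9 normal; order 4: 1/5 normal; order 8: 3/3 normal; order 16: 1/1 normal.
Total normal subgroups: 7.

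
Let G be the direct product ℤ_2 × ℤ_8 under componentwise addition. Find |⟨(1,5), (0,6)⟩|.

8

|⟨(1,5)⟩| = 8 and |⟨(0,6)⟩| = 4, so |H| is a multiple of lcm(8, 4) = 8 and divides |G| = 16.
Closing under the operation: H = {(0,0), (0,2), (0,4), (0,6), (1,1), (1,3), (1,5), (1,7)}, so |H| = 8.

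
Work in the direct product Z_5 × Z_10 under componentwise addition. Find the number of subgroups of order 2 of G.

1

|G| = 50 and 2 | 50, so subgroups of order 2 are possible by Lagrange.
The subgroups of order 2 are: {(0,0), (0,5)}.
So G has 1 subgroup of order 2.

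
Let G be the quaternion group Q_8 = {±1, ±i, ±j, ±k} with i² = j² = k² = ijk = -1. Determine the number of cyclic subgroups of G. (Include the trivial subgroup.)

A cyclic subgroup of order d is generated by each of its φ(d) elements of order d, so the cyclic subgroups of order d number (#elements of order d)/φ(d).
Cyclic subgroups by order — order 1: 1; order 2: 1; order 4: 3.
Total: 5.

5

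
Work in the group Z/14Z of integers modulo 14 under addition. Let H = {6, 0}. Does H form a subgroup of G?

No

6 ∈ H but its inverse 8 ∉ H, so H is not a subgroup.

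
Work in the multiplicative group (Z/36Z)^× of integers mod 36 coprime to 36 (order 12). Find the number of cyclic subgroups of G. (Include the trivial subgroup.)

Group the elements of G by the cyclic subgroup they generate; each cyclic subgroup of order d accounts for φ(d) elements.
Cyclic subgroups by order — order 1: 1; order 2: 3; order 3: 1; order 6: 3.
Total: 8.

8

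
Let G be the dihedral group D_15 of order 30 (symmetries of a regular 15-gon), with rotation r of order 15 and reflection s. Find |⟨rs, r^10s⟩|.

|⟨rs⟩| = 2 and |⟨r^10s⟩| = 2, so |H| is a multiple of lcm(2, 2) = 2 and divides |G| = 30.
Closing under the operation: H = {e, r^3, r^6, r^9, r^12, rs, r^4s, r^7s, r^10s, r^13s}, so |H| = 10.

10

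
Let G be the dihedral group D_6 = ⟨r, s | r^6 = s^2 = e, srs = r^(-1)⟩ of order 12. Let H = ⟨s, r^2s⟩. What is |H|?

6

|⟨s⟩| = 2 and |⟨r^2s⟩| = 2, so |H| is a multiple of lcm(2, 2) = 2 and divides |G| = 12.
Closing under the operation: H = {e, r^2, r^4, s, r^2s, r^4s}, so |H| = 6.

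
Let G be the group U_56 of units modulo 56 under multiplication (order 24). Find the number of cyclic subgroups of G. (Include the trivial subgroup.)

16

Group the elements of G by the cyclic subgroup they generate; each cyclic subgroup of order d accounts for φ(d) elements.
Cyclic subgroups by order — order 1: 1; order 2: 7; order 3: 1; order 6: 7.
Total: 16.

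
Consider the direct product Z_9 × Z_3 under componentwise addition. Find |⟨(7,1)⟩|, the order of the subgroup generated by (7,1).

9

The order of (7,1) in Z_9 × Z_3 is lcm(ord(7) in Z_9, ord(1) in Z_3).
ord(7) = 9 and ord(1) = 3, so |⟨(7,1)⟩| = lcm(9, 3) = 9.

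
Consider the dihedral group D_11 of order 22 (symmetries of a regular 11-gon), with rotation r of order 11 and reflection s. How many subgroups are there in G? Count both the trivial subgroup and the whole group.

|G| = 22, so by Lagrange every subgroup order divides 22. Divisors: 1, 2, 11, 22.
Subgroups by order — order 1: 1; order 2: 11; order 11: 1; order 22: 1.
Total: 1 + 11 + 1 + 1 = 14.

14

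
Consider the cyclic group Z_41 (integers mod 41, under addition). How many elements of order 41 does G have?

40

In a cyclic group of order 41, the number of elements of order d (for d | 41) is φ(d).
φ(41) = 40.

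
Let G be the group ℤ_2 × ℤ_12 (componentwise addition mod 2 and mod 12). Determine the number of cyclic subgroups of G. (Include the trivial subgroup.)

12

Group the elements of G by the cyclic subgroup they generate; each cyclic subgroup of order d accounts for φ(d) elements.
Cyclic subgroups by order — order 1: 1; order 2: 3; order 3: 1; order 4: 2; order 6: 3; order 12: 2.
Total: 12.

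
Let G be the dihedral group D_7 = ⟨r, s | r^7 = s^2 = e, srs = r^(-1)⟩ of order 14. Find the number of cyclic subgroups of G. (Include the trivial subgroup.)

9

Group the elements of G by the cyclic subgroup they generate; each cyclic subgroup of order d accounts for φ(d) elements.
Cyclic subgroups by order — order 1: 1; order 2: 7; order 7: 1.
Total: 9.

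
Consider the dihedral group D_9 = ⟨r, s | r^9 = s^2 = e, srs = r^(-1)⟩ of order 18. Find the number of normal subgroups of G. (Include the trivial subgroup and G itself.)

G has 16 subgroups. Checking conjugation-invariance by order — order 1: 1/1 normal; order 2: 0/9 normal; order 3: 1/1 normal; order 6: 0/3 normal; order 9: 1/1 normal; order 18: 1/1 normal.
Total normal subgroups: 4.

4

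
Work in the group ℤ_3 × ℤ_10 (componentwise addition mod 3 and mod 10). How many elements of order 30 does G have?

8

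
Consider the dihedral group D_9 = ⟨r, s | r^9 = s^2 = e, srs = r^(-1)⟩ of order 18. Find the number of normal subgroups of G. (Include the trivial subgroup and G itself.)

4

G has 16 subgroups. Checking conjugation-invariance by order — order 1: 1/1 normal; order 2: 0/9 normal; order 3: 1/1 normal; order 6: 0/3 normal; order 9: 1/1 normal; order 18: 1/1 normal.
Total normal subgroups: 4.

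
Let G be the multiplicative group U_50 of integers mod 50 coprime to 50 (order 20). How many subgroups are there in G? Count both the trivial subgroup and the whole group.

6

|G| = 20, so by Lagrange every subgroup order divides 20. Divisors: 1, 2, 4, 5, 10, 20.
Subgroups by order — order 1: 1; order 2: 1; order 4: 1; order 5: 1; order 10: 1; order 20: 1.
Total: 1 + 1 + 1 + 1 + 1 + 1 = 6.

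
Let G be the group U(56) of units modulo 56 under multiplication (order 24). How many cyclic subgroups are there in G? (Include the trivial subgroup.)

Each element a generates a cyclic subgroup ⟨a⟩; distinct elements may generate the same one (a cyclic group of order d has φ(d) generators).
Cyclic subgroups by order — order 1: 1; order 2: 7; order 3: 1; order 6: 7.
Total: 16.

16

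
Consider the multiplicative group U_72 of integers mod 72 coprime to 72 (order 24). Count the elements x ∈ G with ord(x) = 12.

0

No element of G has order 12 (even though 12 | 24).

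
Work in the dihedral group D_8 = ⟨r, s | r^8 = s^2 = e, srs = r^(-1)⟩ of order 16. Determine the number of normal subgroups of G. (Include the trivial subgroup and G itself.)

7

G has 19 subgroups. Checking conjugation-invariance by order — order 1: 1/1 normal; order 2: 1/9 normal; order 4: 1/5 normal; order 8: 3/3 normal; order 16: 1/1 normal.
Total normal subgroups: 7.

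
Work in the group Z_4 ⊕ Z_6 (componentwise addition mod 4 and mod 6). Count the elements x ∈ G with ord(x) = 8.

An element (a,b) has order lcm(ord(a), ord(b)); count pairs with lcm equal to 8.
Enumerating gives 0 such elements.

0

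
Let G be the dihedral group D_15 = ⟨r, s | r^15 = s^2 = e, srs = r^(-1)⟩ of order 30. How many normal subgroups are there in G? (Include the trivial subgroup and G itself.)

G has 28 subgroups. Checking conjugation-invariance by order — order 1: 1/1 normal; order 2: 0/15 normal; order 3: 1/1 normal; order 5: 1/1 normal; order 6: 0/5 normal; order 10: 0/3 normal; order 15: 1/1 normal; order 30: 1/1 normal.
Total normal subgroups: 5.

5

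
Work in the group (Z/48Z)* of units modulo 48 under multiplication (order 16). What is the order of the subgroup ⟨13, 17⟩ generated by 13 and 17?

|⟨13⟩| = 4 and |⟨17⟩| = 2, so |H| is a multiple of lcm(4, 2) = 4 and divides |G| = 16.
Closing under the operation: H = {1, 5, 13, 17, 25, 29, 37, 41}, so |H| = 8.

8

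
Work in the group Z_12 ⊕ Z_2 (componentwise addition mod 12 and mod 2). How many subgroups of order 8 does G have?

1

|G| = 24 and 8 | 24, so subgroups of order 8 are possible by Lagrange.
The subgroups of order 8 are: {(0,0), (0,1), (3,0), (3,1), (6,0), (6,1), (9,0), (9,1)}.
So G has 1 subgroup of order 8.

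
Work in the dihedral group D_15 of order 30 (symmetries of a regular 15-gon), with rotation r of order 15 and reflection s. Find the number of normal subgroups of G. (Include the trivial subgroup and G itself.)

G has 28 subgroups. Checking conjugation-invariance by order — order 1: 1/1 normal; order 2: 0/15 normal; order 3: 1/1 normal; order 5: 1/1 normal; order 6: 0/5 normal; order 10: 0/3 normal; order 15: 1/1 normal; order 30: 1/1 normal.
Total normal subgroups: 5.

5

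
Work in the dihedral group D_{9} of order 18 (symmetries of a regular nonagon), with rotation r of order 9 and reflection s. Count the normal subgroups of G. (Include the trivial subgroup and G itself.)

4

G has 16 subgroups. Checking conjugation-invariance by order — order 1: 1/1 normal; order 2: 0/9 normal; order 3: 1/1 normal; order 6: 0/3 normal; order 9: 1/1 normal; order 18: 1/1 normal.
Total normal subgroups: 4.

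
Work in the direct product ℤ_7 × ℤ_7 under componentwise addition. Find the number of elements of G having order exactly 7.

48

An element (a,b) has order lcm(ord(a), ord(b)); count pairs with lcm equal to 7.
Enumerating gives 48 such elements.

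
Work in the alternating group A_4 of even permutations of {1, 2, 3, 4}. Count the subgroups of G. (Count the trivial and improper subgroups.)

10

|G| = 12, so by Lagrange every subgroup order divides 12. Divisors: 1, 2, 3, 4, 6, 12.
Subgroups by order — order 1: 1; order 2: 3; order 3: 4; order 4: 1; order 6: 0; order 12: 1.
Total: 1 + 3 + 4 + 1 + 0 + 1 = 10.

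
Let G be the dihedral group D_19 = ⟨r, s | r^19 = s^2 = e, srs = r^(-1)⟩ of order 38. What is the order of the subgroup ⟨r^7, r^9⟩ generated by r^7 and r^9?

19

|⟨r^7⟩| = 19 and |⟨r^9⟩| = 19, so |H| is a multiple of lcm(19, 19) = 19 and divides |G| = 38.
Closing under the operation: H = {e, r, r^2, r^3, r^4, r^5, r^6, r^7, r^8, r^9, r^10, r^11, r^12, r^13, r^14, r^15, r^16, r^17, r^18}, so |H| = 19.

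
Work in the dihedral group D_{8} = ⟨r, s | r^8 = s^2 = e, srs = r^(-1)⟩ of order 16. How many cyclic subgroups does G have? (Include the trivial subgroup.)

Group the elements of G by the cyclic subgroup they generate; each cyclic subgroup of order d accounts for φ(d) elements.
Cyclic subgroups by order — order 1: 1; order 2: 9; order 4: 1; order 8: 1.
Total: 12.

12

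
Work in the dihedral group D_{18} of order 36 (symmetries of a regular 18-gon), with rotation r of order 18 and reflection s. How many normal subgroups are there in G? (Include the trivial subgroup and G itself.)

G has 45 subgroups. Checking conjugation-invariance by order — order 1: 1/1 normal; order 2: 1/19 normal; order 3: 1/1 normal; order 4: 0/9 normal; order 6: 1/7 normal; order 9: 1/1 normal; order 12: 0/3 normal; order 18: 3/3 normal; order 36: 1/1 normal.
Total normal subgroups: 9.

9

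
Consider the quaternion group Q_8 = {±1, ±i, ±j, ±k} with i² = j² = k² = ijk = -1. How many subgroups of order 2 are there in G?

|G| = 8 and 2 | 8, so subgroups of order 2 are possible by Lagrange.
The subgroups of order 2 are: {1, -1}.
So G has 1 subgroup of order 2.

1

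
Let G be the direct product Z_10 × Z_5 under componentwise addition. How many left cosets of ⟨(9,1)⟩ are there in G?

5

|⟨(9,1)⟩| = 10 and |G| = 50.
By Lagrange, [G : H] = |G|/|H| = 50/10 = 5.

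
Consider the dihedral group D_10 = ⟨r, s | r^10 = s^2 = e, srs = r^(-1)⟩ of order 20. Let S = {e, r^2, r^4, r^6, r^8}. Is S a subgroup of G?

|S| = 5 divides |G| = 20, consistent with Lagrange.
S contains the identity, every element's inverse is in S, and S is closed under ·: it is a subgroup.
In fact S = ⟨r^4⟩.

Yes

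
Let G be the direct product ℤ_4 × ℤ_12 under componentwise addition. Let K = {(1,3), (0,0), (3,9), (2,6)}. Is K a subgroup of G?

Yes

|K| = 4 divides |G| = 48, consistent with Lagrange.
K contains the identity, every element's inverse is in K, and K is closed under +: it is a subgroup.
In fact K = ⟨(3,9)⟩.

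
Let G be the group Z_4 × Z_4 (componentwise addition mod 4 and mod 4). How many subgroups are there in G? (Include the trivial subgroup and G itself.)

15

|G| = 16, so by Lagrange every subgroup order divides 16. Divisors: 1, 2, 4, 8, 16.
Subgroups by order — order 1: 1; order 2: 3; order 4: 7; order 8: 3; order 16: 1.
Total: 1 + 3 + 7 + 3 + 1 = 15.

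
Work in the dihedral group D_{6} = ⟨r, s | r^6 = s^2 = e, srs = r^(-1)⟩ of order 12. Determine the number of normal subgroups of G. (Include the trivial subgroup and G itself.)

G has 16 subgroups. Checking conjugation-invariance by order — order 1: 1/1 normal; order 2: 1/7 normal; order 3: 1/1 normal; order 4: 0/3 normal; order 6: 3/3 normal; order 12: 1/1 normal.
Total normal subgroups: 7.

7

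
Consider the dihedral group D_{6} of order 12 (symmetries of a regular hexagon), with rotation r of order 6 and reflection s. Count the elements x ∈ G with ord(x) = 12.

No element of G has order 12 (even though 12 | 12).

0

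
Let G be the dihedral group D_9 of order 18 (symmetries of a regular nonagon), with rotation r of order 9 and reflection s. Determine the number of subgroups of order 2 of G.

9

|G| = 18 and 2 | 18, so subgroups of order 2 are possible by Lagrange.
The subgroups of order 2 are: {e, r^2s}; {e, r^3s}; {e, r^4s}; {e, r^5s}; … (9 in all).
So G has 9 subgroups of order 2.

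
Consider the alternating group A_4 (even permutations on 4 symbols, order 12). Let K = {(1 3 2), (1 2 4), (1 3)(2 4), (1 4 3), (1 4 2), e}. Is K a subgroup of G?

No

(1 3 2) ∈ K but its inverse (1 2 3) ∉ K, so K is not a subgroup.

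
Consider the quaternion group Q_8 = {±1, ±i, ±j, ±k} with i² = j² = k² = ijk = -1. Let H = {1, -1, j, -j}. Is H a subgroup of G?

Yes

|H| = 4 divides |G| = 8, consistent with Lagrange.
H contains the identity, every element's inverse is in H, and H is closed under ·: it is a subgroup.
In fact H = ⟨j⟩.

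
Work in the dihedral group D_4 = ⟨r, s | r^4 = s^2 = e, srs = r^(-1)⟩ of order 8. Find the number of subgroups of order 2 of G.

5

|G| = 8 and 2 | 8, so subgroups of order 2 are possible by Lagrange.
The subgroups of order 2 are: {e, r^2}; {e, r^2s}; {e, r^3s}; {e, rs}; … (5 in all).
So G has 5 subgroups of order 2.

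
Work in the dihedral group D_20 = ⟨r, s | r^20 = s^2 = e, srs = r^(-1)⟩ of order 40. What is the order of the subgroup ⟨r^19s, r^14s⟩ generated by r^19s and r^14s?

|⟨r^19s⟩| = 2 and |⟨r^14s⟩| = 2, so |H| is a multiple of lcm(2, 2) = 2 and divides |G| = 40.
Closing under the operation: H = {e, r^5, r^10, r^15, r^4s, r^9s, r^14s, r^19s}, so |H| = 8.

8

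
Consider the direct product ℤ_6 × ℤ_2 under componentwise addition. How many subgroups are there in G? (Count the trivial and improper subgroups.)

10

|G| = 12, so by Lagrange every subgroup order divides 12. Divisors: 1, 2, 3, 4, 6, 12.
Subgroups by order — order 1: 1; order 2: 3; order 3: 1; order 4: 1; order 6: 3; order 12: 1.
Total: 1 + 3 + 1 + 1 + 3 + 1 = 10.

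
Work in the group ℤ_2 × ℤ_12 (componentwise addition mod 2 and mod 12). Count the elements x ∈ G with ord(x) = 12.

8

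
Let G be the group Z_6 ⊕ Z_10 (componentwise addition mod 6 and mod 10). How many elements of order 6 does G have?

6

An element (a,b) has order lcm(ord(a), ord(b)); count pairs with lcm equal to 6.
Enumerating gives 6 such elements.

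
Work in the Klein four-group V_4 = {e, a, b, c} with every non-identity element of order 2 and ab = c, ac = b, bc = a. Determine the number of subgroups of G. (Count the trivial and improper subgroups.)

|G| = 4, so by Lagrange every subgroup order divides 4. Divisors: 1, 2, 4.
Subgroups by order — order 1: 1; order 2: 3; order 4: 1.
Total: 1 + 3 + 1 = 5.

5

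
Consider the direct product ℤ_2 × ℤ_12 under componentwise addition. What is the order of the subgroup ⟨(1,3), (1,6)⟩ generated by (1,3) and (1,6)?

8

|⟨(1,3)⟩| = 4 and |⟨(1,6)⟩| = 2, so |H| is a multiple of lcm(4, 2) = 4 and divides |G| = 24.
Closing under the operation: H = {(0,0), (0,3), (0,6), (0,9), (1,0), (1,3), (1,6), (1,9)}, so |H| = 8.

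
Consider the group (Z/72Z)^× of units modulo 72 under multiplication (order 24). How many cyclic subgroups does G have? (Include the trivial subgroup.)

Group the elements of G by the cyclic subgroup they generate; each cyclic subgroup of order d accounts for φ(d) elements.
Cyclic subgroups by order — order 1: 1; order 2: 7; order 3: 1; order 6: 7.
Total: 16.

16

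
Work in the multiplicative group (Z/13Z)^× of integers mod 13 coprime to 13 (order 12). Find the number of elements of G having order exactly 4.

2

The elements of order 4 are: 5, 8.
That's 2.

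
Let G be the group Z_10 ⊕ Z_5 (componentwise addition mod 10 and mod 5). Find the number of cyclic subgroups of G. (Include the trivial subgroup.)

Each element a generates a cyclic subgroup ⟨a⟩; distinct elements may generate the same one (a cyclic group of order d has φ(d) generators).
Cyclic subgroups by order — order 1: 1; order 2: 1; order 5: 6; order 10: 6.
Total: 14.

14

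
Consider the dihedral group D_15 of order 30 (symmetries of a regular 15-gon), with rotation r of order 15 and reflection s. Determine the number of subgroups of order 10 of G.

3

|G| = 30 and 10 | 30, so subgroups of order 10 are possible by Lagrange.
The subgroups of order 10 are: {e, r^3, r^6, r^9, r^12, rs, r^4s, r^7s, r^10s, r^13s}; {e, r^3, r^6, r^9, r^12, r^2s, r^5s, r^8s, r^11s, r^14s}; {e, r^3, r^6, r^9, r^12, s, r^3s, r^6s, r^9s, r^12s}.
So G has 3 subgroups of order 10.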